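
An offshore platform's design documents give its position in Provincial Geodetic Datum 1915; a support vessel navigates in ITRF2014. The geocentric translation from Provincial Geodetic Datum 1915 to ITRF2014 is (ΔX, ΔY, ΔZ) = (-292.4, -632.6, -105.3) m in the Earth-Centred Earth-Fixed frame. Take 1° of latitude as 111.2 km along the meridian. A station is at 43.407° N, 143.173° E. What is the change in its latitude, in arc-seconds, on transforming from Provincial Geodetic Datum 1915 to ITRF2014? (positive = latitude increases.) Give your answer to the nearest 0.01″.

Δφ = 0.75″

sin φ = 0.687176, cos φ = 0.726491, sin λ = 0.599401, cos λ = -0.800449.
North component: ΔN = −sin φ cos λ·ΔX − sin φ sin λ·ΔY + cos φ·ΔZ = −(0.687176)(-0.800449)(-292.4) − (0.687176)(0.599401)(-632.6) + (0.726491)(-105.3) = 23.23 m.
1° of latitude spans 111200 m, so Δφ = 23.23 / 111200 × 3600 = 0.752″.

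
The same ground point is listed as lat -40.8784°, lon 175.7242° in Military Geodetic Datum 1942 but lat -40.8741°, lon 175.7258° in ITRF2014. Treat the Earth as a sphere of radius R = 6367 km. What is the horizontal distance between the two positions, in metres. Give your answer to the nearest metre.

Δφ = -40.8741° − -40.8784° = +0.0043°; Δλ = 175.7258° − 175.7242° = +0.0016°.
1° along a meridian = πR/180 = 111125 m.
ΔN = Δφ × 111125 = 477.8 m; ΔE = Δλ × 111125 × cos(-40.8784°) = +0.0016 × 111125 × 0.756100 = 134.4 m.
Distance = √(ΔE² + ΔN²) = √(134.4² + 477.8²) = 496.4 m.

496 m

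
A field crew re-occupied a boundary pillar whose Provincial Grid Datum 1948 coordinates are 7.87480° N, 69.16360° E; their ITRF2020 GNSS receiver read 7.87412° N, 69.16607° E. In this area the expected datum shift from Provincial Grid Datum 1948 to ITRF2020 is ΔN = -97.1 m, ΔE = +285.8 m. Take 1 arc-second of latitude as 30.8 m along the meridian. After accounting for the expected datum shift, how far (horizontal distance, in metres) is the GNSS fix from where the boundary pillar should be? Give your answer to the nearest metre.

Observed coordinate differences: Δφ = -0.00068°, Δλ = +0.00247°.
Converting to metres (1° lat = 110880 m, cos φ = 0.990570): observed ΔN = -75.4 m, observed ΔE = 271.3 m.
Subtracting the expected shift leaves a residual of -75.4 − (-97.1) = 21.7 m north and 271.3 − (285.8) = -14.5 m east.
Residual distance = √(21.7² + (-14.5)²) = 26.1 m.

26 m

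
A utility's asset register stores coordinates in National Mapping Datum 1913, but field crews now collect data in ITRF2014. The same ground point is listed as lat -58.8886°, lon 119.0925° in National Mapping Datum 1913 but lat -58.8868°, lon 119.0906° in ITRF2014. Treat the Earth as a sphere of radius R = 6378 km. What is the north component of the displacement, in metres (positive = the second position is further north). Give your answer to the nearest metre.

Δφ = -58.8868° − -58.8886° = +0.0018°; Δλ = 119.0906° − 119.0925° = -0.0019°.
1° along a meridian = πR/180 = 111317 m.
ΔN = Δφ × 111317 = 200.4 m; ΔE = Δλ × 111317 × cos(-58.8886°) = -0.0019 × 111317 × 0.516704 = -109.3 m.

ΔN = 200 m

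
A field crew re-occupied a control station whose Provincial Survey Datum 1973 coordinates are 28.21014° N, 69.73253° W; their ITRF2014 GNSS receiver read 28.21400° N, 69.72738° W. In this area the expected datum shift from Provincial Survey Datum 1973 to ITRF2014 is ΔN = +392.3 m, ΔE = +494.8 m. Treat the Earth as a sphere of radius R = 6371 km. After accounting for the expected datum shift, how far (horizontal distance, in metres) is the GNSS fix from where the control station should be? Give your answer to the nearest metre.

Observed coordinate differences: Δφ = +0.00386°, Δλ = +0.00515°.
Converting to metres (1° lat = 111195 m, cos φ = 0.881220): observed ΔN = 429.2 m, observed ΔE = 504.6 m.
Subtracting the expected shift leaves a residual of 429.2 − (392.3) = 36.9 m north and 504.6 − (494.8) = 9.8 m east.
Residual distance = √(36.9² + 9.8²) = 38.2 m.

38 m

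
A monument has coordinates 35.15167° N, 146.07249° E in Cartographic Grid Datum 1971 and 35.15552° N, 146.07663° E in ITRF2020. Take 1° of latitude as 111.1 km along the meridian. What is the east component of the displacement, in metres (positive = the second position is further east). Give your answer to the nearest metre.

ΔE = 376 m

Δφ = 35.15552° − 35.15167° = +0.00385°; Δλ = 146.07663° − 146.07249° = +0.00414°.
ΔN = Δφ × 111100 = 427.7 m; ΔE = Δλ × 111100 × cos(35.15167°) = +0.00414 × 111100 × 0.817631 = 376.1 m.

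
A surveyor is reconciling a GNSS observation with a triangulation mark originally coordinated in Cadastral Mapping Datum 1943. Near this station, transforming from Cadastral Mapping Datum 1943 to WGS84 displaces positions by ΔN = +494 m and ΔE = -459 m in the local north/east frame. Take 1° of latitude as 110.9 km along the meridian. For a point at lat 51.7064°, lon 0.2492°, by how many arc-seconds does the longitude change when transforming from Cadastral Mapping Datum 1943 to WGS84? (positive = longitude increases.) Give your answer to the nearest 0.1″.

Δλ = -24.0″

At latitude 51.7064°, cos φ = 0.619691.
1° of longitude at this latitude = 110.9 × cos φ = 68.72 km, so Δλ = -459.0 / 68723.8 = -0.0066789° = -24.044″.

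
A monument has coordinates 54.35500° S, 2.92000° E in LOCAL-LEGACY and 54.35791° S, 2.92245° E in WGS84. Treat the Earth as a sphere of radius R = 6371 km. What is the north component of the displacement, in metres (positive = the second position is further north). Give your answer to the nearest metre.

ΔN = -324 m

Δφ = -54.35791° − -54.35500° = -0.00291°; Δλ = 2.92245° − 2.92000° = +0.00245°.
1° along a meridian = πR/180 = 111195 m.
ΔN = Δφ × 111195 = -323.6 m; ΔE = Δλ × 111195 × cos(-54.35500°) = +0.00245 × 111195 × 0.582761 = 158.8 m.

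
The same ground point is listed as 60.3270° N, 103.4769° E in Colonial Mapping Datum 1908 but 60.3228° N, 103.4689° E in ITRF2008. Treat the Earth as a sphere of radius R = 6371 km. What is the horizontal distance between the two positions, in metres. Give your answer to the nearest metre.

Δφ = 60.3228° − 60.3270° = -0.0042°; Δλ = 103.4689° − 103.4769° = -0.0080°.
1° along a meridian = πR/180 = 111195 m.
ΔN = Δφ × 111195 = -467.0 m; ΔE = Δλ × 111195 × cos(60.3270°) = -0.0080 × 111195 × 0.495049 = -440.4 m.
Distance = √(ΔE² + ΔN²) = √((-440.4)² + (-467.0)²) = 641.9 m.

642 m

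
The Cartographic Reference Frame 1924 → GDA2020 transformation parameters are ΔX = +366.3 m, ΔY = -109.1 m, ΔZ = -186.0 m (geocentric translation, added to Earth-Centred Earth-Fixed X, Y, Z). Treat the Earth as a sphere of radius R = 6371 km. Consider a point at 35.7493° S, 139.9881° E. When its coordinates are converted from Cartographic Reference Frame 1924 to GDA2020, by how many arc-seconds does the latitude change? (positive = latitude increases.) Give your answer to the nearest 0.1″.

sin φ = -0.584240, cos φ = 0.811581, sin λ = 0.642947, cos λ = -0.765911.
North component: ΔN = −sin φ cos λ·ΔX − sin φ sin λ·ΔY + cos φ·ΔZ = −(-0.584240)(-0.765911)(366.3) − (-0.584240)(0.642947)(-109.1) + (0.811581)(-186.0) = -355.85 m.
1° of latitude spans πR/180 = 111195 m, so Δφ = -355.85 / 111195 × 3600 = -11.521″.

Δφ = -11.5″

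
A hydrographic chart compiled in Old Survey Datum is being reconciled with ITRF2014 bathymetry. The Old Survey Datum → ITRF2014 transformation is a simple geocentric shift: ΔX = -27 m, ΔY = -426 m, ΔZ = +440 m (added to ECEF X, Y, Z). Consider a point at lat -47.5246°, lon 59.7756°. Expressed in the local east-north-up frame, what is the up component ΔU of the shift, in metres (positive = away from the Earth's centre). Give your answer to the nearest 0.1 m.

ΔU = -582.3 m

The local up (radial) axis is (cos φ cos λ, cos φ sin λ, sin φ), giving ΔU = -9.178 − 248.561 − 324.530 = -582.27 m.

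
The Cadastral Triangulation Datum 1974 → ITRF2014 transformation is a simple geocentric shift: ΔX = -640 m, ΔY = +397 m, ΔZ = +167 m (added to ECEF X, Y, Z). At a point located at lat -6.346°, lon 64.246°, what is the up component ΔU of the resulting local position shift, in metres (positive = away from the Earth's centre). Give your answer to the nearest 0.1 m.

ΔU = 60.5 m

The local up (radial) axis is (cos φ cos λ, cos φ sin λ, sin φ), giving ΔU = -276.381 + 355.374 − 18.459 = 60.53 m.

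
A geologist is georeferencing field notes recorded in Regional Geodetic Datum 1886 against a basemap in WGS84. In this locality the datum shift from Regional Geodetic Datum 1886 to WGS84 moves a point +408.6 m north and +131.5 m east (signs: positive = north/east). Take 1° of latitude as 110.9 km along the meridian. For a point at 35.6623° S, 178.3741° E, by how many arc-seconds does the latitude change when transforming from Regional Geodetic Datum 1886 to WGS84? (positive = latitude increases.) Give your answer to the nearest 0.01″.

1° of latitude = 110.9 km, so Δφ = 408.6 / 110900 = 0.0036844° = 13.264″.

Δφ = 13.26″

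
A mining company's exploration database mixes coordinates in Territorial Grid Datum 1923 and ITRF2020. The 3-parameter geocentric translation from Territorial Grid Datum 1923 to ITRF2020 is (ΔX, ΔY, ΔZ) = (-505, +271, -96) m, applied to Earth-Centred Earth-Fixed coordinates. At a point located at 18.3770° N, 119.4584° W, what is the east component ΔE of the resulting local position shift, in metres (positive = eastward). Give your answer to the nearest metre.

The local east axis at (φ, λ) is (−sin λ, cos λ, 0), so ΔE = −sin(-119.4584°)·(-505) + cos(-119.4584°)·271 = -572.99 m.

ΔE = -573 m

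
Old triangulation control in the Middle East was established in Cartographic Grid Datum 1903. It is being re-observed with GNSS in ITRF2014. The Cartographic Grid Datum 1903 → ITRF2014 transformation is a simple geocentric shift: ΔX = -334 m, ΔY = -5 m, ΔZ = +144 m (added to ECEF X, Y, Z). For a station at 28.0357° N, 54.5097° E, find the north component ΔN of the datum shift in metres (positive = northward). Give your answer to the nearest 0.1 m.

At φ = 28.0357°, λ = 54.5097°: sin φ = 0.470022, cos φ = 0.882655, sin λ = 0.814214, cos λ = 0.580565.
ΔN = −sin φ cos λ·ΔX − sin φ sin λ·ΔY + cos φ·ΔZ = −(0.470022)(0.580565)(-334) − (0.470022)(0.814214)(-5) + (0.882655)(144) = 220.16 m.

ΔN = 220.2 m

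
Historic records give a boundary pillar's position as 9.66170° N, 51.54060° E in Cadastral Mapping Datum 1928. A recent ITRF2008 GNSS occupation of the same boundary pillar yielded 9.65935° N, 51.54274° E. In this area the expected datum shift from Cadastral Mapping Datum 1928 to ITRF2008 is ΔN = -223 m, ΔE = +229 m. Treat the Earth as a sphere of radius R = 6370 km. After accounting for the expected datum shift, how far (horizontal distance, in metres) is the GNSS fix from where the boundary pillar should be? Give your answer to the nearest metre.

39 m

Observed coordinate differences: Δφ = -0.00235°, Δλ = +0.00214°.
Converting to metres (1° lat = 111177 m, cos φ = 0.985816): observed ΔN = -261.3 m, observed ΔE = 234.5 m.
Subtracting the expected shift leaves a residual of -261.3 − (-223) = -38.3 m north and 234.5 − (229) = 5.5 m east.
Residual distance = √((-38.3)² + 5.5²) = 38.7 m.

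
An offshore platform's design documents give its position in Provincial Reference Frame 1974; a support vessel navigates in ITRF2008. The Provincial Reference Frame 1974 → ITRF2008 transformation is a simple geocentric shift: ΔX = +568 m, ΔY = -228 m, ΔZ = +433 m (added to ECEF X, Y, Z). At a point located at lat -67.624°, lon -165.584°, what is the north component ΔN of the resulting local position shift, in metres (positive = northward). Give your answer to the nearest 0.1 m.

The local north axis is (−sin φ cos λ, −sin φ sin λ, cos φ), giving ΔN = -508.695 + 52.489 + 164.836 = -291.37 m.

ΔN = -291.4 m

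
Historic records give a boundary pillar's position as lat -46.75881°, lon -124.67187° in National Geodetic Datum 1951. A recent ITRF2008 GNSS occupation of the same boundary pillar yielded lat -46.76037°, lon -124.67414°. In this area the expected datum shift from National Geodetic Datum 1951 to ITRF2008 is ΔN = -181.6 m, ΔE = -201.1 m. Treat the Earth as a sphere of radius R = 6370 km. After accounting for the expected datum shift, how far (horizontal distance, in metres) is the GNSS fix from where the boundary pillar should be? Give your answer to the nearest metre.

Observed coordinate differences: Δφ = -0.00156°, Δλ = -0.00227°.
Converting to metres (1° lat = 111177 m, cos φ = 0.685071): observed ΔN = -173.4 m, observed ΔE = -172.9 m.
Subtracting the expected shift leaves a residual of -173.4 − (-181.6) = 8.2 m north and -172.9 − (-201.1) = 28.2 m east.
Residual distance = √(8.2² + 28.2²) = 29.4 m.

29 m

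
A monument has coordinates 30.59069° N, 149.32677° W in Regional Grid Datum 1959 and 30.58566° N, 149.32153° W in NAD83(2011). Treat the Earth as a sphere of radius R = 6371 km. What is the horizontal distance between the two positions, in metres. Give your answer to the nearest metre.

751 m

Δφ = 30.58566° − 30.59069° = -0.00503°; Δλ = -149.32153° − -149.32677° = +0.00524°.
1° along a meridian = πR/180 = 111195 m.
ΔN = Δφ × 111195 = -559.3 m; ΔE = Δλ × 111195 × cos(30.59069°) = +0.00524 × 111195 × 0.860825 = 501.6 m.
Distance = √(ΔE² + ΔN²) = √(501.6² + (-559.3)²) = 751.3 m.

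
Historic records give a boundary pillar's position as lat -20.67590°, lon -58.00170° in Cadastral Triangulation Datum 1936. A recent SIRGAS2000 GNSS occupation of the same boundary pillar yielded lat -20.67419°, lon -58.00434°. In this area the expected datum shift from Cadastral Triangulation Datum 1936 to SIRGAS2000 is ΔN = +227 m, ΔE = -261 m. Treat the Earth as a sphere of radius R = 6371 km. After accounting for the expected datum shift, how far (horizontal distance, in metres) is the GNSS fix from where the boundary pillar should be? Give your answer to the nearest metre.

39 m

Observed coordinate differences: Δφ = +0.00171°, Δλ = -0.00264°.
Converting to metres (1° lat = 111195 m, cos φ = 0.935593): observed ΔN = 190.1 m, observed ΔE = -274.6 m.
Subtracting the expected shift leaves a residual of 190.1 − (227) = -36.9 m north and -274.6 − (-261) = -13.6 m east.
Residual distance = √((-36.9)² + (-13.6)²) = 39.3 m.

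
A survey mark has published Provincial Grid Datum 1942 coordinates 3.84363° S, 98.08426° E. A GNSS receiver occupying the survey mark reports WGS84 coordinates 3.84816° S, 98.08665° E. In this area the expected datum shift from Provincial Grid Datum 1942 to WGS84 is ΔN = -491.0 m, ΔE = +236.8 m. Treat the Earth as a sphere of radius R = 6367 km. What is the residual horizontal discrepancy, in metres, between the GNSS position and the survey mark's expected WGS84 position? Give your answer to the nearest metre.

31 m

Observed coordinate differences: Δφ = -0.00453°, Δλ = +0.00239°.
Converting to metres (1° lat = 111125 m, cos φ = 0.997751): observed ΔN = -503.4 m, observed ΔE = 265.0 m.
Subtracting the expected shift leaves a residual of -503.4 − (-491.0) = -12.4 m north and 265.0 − (236.8) = 28.2 m east.
Residual distance = √((-12.4)² + 28.2²) = 30.8 m.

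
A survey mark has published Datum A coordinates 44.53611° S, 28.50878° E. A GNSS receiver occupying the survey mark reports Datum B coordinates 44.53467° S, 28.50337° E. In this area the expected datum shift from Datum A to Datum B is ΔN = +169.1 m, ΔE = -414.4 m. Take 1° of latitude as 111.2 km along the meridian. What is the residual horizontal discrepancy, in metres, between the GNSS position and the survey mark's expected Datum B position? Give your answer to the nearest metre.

17 m

Observed coordinate differences: Δφ = +0.00144°, Δλ = -0.00541°.
Converting to metres (1° lat = 111200 m, cos φ = 0.712809): observed ΔN = 160.1 m, observed ΔE = -428.8 m.
Subtracting the expected shift leaves a residual of 160.1 − (169.1) = -9.0 m north and -428.8 − (-414.4) = -14.4 m east.
Residual distance = √((-9.0)² + (-14.4)²) = 17.0 m.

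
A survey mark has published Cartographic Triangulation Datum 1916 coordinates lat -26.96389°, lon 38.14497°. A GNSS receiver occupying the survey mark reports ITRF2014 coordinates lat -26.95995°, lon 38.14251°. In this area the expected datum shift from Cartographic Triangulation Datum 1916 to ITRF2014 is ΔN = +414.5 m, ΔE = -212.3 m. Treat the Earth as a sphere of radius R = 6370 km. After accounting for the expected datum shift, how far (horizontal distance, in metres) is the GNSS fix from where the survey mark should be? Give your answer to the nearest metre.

39 m

Observed coordinate differences: Δφ = +0.00394°, Δλ = -0.00246°.
Converting to metres (1° lat = 111177 m, cos φ = 0.891292): observed ΔN = 438.0 m, observed ΔE = -243.8 m.
Subtracting the expected shift leaves a residual of 438.0 − (414.5) = 23.5 m north and -243.8 − (-212.3) = -31.5 m east.
Residual distance = √(23.5² + (-31.5)²) = 39.3 m.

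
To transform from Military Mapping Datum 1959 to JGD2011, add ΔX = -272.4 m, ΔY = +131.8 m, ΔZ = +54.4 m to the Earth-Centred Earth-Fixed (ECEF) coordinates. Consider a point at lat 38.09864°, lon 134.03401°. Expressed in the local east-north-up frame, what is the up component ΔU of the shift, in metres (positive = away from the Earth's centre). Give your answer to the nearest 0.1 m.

ΔU = 257.1 m

At φ = 38.09864°, λ = 134.03401°: sin φ = 0.617017, cos φ = 0.786950, sin λ = 0.718927, cos λ = -0.695085.
ΔU = cos φ cos λ·ΔX + cos φ sin λ·ΔY + sin φ·ΔZ = (0.786950)(-0.695085)(-272.4) + (0.786950)(0.718927)(131.8) + (0.617017)(54.4) = 257.13 m.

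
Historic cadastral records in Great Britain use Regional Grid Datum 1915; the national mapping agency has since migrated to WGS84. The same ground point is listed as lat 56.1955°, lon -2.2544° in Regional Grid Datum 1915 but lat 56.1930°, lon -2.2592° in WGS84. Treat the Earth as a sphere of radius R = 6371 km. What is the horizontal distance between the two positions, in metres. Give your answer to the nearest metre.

Δφ = 56.1930° − 56.1955° = -0.0025°; Δλ = -2.2592° − -2.2544° = -0.0048°.
1° along a meridian = πR/180 = 111195 m.
ΔN = Δφ × 111195 = -278.0 m; ΔE = Δλ × 111195 × cos(56.1955°) = -0.0048 × 111195 × 0.556361 = -296.9 m.
Distance = √(ΔE² + ΔN²) = √((-296.9)² + (-278.0)²) = 406.8 m.

407 m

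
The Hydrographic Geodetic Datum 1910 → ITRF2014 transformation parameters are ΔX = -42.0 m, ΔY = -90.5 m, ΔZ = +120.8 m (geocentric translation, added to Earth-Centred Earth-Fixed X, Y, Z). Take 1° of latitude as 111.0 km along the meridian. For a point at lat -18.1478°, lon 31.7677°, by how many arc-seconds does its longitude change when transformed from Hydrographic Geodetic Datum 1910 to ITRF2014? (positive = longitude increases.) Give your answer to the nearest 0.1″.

sin φ = -0.311469, cos φ = 0.950256, sin λ = 0.526477, cos λ = 0.850190.
East component: ΔE = −sin λ·ΔX + cos λ·ΔY = −(0.526477)(-42.0) + (0.850190)(-90.5) = -54.83 m.
1° of latitude spans 111000 m; at latitude φ, 1° of longitude spans that × cos φ = 105478.4 m, so Δλ = -54.83 / 105478.4 × 3600 = -1.871″.

Δλ = -1.9″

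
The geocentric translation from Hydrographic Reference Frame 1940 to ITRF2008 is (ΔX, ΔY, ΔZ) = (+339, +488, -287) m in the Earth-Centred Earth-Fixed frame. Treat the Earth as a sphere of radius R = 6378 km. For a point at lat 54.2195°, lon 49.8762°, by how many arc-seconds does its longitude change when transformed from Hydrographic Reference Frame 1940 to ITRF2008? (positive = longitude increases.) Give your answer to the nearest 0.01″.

Δλ = 3.06″

sin φ = 0.811263, cos φ = 0.584682, sin λ = 0.764654, cos λ = 0.644441.
East component: ΔE = −sin λ·ΔX + cos λ·ΔY = −(0.764654)(339) + (0.644441)(488) = 55.27 m.
1° of latitude spans πR/180 = 111317 m; at latitude φ, 1° of longitude spans that × cos φ = 65085.1 m, so Δλ = 55.27 / 65085.1 × 3600 = 3.057″.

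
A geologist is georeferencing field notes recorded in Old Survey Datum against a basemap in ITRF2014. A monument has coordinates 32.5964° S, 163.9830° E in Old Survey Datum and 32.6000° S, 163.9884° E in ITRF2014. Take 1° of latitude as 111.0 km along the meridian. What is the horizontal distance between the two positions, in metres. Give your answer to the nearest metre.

Δφ = -32.6000° − -32.5964° = -0.0036°; Δλ = 163.9884° − 163.9830° = +0.0054°.
ΔN = Δφ × 111000 = -399.6 m; ΔE = Δλ × 111000 × cos(-32.5964°) = +0.0054 × 111000 × 0.842486 = 505.0 m.
Distance = √(ΔE² + ΔN²) = √(505.0² + (-399.6)²) = 644.0 m.

644 m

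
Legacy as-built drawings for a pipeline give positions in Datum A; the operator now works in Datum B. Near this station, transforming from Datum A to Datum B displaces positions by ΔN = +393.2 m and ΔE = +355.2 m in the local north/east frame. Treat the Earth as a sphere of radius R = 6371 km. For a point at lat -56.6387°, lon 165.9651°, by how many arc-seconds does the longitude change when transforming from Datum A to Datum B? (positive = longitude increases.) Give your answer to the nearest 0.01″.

At latitude -56.6387°, cos φ = 0.549917.
One radian of longitude at latitude φ spans R cos φ, so Δλ = ΔE / (R cos φ) = 355.2 / (6371000 × 0.549917) = 1.0138e-04 rad = 20.912″.

Δλ = 20.91″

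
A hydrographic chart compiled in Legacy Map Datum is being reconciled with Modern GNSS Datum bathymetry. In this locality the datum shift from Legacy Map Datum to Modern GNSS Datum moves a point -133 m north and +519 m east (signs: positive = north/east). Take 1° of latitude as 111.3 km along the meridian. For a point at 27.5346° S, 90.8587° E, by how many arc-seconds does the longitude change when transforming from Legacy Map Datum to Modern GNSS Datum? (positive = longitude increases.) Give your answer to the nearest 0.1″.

At latitude -27.5346°, cos φ = 0.886732.
1° of longitude at this latitude = 111.3 × cos φ = 98.69 km, so Δλ = 519.0 / 98693.3 = 0.0052587° = 18.931″.

Δλ = 18.9″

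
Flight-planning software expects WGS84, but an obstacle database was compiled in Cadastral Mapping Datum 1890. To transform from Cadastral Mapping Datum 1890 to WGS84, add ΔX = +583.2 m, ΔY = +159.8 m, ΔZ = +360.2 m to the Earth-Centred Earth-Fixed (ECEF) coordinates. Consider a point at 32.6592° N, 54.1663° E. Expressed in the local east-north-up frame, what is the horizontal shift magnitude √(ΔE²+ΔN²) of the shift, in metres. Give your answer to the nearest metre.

382 m

The local east axis at (φ, λ) is (−sin λ, cos λ, 0), so ΔE = −sin(54.1663°)·583.2 + cos(54.1663°)·159.8 = -379.26 m.
The local north axis is (−sin φ cos λ, −sin φ sin λ, cos φ), giving ΔN = -184.247 − 69.912 + 303.251 = 49.09 m.
Horizontal magnitude = √(ΔE² + ΔN²) = √((-379.26)² + 49.09²) = 382.42 m.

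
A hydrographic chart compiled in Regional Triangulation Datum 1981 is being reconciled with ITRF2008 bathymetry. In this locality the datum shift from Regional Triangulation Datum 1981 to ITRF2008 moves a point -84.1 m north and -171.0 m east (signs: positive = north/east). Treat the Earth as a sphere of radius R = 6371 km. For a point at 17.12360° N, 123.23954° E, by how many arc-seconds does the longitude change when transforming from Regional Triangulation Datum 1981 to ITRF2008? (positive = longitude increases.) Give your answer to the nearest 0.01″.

At latitude 17.12360°, cos φ = 0.955672.
One radian of longitude at latitude φ spans R cos φ, so Δλ = ΔE / (R cos φ) = -171.0 / (6371000 × 0.955672) = -2.8085e-05 rad = -5.793″.

Δλ = -5.79″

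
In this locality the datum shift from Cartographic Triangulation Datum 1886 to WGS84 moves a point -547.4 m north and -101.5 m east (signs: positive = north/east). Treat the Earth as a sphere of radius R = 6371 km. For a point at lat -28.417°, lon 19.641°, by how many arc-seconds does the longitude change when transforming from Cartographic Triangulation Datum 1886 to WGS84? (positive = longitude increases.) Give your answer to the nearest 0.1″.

At latitude -28.417°, cos φ = 0.879507.
One radian of longitude at latitude φ spans R cos φ, so Δλ = ΔE / (R cos φ) = -101.5 / (6371000 × 0.879507) = -1.8114e-05 rad = -3.736″.

Δλ = -3.7″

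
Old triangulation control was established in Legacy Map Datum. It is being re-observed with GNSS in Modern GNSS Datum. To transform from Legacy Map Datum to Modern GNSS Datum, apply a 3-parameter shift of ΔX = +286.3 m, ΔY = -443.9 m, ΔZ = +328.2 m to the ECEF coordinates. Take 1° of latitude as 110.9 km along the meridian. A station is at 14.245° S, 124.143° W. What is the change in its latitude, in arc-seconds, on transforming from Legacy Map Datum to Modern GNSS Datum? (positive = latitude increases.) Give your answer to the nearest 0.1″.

Δφ = 12.0″

sin φ = -0.246069, cos φ = 0.969252, sin λ = -0.827639, cos λ = -0.561260.
North component: ΔN = −sin φ cos λ·ΔX − sin φ sin λ·ΔY + cos φ·ΔZ = −(-0.246069)(-0.561260)(286.3) − (-0.246069)(-0.827639)(-443.9) + (0.969252)(328.2) = 368.97 m.
1° of latitude spans 110900 m, so Δφ = 368.97 / 110900 × 3600 = 11.977″.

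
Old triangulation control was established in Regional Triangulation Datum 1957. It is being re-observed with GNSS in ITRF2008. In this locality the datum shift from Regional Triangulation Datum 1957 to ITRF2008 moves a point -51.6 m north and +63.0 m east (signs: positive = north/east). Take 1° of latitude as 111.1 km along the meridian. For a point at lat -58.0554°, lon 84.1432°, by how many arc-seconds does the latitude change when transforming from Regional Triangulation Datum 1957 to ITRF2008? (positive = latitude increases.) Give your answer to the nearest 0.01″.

Δφ = -1.67″

1° of latitude = 111.1 km, so Δφ = -51.6 / 111100 = -0.0004644° = -1.672″.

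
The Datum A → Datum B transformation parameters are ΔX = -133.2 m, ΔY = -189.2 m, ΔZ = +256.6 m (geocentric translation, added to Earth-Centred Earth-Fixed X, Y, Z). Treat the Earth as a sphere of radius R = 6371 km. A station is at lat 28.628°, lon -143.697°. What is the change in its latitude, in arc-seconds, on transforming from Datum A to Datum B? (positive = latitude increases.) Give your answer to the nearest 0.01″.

sin φ = 0.479121, cos φ = 0.877749, sin λ = -0.592055, cos λ = -0.805897.
North component: ΔN = −sin φ cos λ·ΔX − sin φ sin λ·ΔY + cos φ·ΔZ = −(0.479121)(-0.805897)(-133.2) − (0.479121)(-0.592055)(-189.2) + (0.877749)(256.6) = 120.13 m.
1° of latitude spans πR/180 = 111195 m, so Δφ = 120.13 / 111195 × 3600 = 3.889″.

Δφ = 3.89″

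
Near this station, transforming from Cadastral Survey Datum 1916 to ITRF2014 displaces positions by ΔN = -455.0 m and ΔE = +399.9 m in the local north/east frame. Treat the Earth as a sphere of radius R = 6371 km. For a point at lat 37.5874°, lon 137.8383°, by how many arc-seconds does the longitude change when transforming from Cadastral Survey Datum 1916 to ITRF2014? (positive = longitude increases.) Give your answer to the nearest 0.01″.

At latitude 37.5874°, cos φ = 0.792424.
One radian of longitude at latitude φ spans R cos φ, so Δλ = ΔE / (R cos φ) = 399.9 / (6371000 × 0.792424) = 7.9211e-05 rad = 16.338″.

Δλ = 16.34″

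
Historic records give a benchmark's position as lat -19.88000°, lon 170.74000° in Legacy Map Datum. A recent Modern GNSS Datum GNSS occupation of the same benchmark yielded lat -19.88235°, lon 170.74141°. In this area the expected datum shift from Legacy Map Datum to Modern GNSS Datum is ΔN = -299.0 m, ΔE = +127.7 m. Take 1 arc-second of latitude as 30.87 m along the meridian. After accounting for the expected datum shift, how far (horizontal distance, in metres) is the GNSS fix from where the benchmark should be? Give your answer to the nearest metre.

Observed coordinate differences: Δφ = -0.00235°, Δλ = +0.00141°.
Converting to metres (1° lat = 111132 m, cos φ = 0.940407): observed ΔN = -261.2 m, observed ΔE = 147.4 m.
Subtracting the expected shift leaves a residual of -261.2 − (-299.0) = 37.8 m north and 147.4 − (127.7) = 19.7 m east.
Residual distance = √(37.8² + 19.7²) = 42.6 m.

43 m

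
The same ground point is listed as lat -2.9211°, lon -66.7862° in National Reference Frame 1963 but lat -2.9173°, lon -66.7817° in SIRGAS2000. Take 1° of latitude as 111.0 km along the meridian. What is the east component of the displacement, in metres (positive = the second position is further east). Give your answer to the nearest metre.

ΔE = 499 m

Δφ = -2.9173° − -2.9211° = +0.0038°; Δλ = -66.7817° − -66.7862° = +0.0045°.
ΔN = Δφ × 111000 = 421.8 m; ΔE = Δλ × 111000 × cos(-2.9211°) = +0.0045 × 111000 × 0.998701 = 498.9 m.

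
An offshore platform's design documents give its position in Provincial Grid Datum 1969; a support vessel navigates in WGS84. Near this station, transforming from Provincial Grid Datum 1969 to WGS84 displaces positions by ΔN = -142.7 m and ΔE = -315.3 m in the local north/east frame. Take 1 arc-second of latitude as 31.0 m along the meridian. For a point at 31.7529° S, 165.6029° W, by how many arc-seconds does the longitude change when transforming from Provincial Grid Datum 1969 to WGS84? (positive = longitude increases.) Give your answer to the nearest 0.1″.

At latitude -31.7529°, cos φ = 0.850326.
1″ of longitude at this latitude = 31.00 × cos φ = 26.3601 m, so Δλ = -315.3 / 26.3601 = -11.961″.

Δλ = -12.0″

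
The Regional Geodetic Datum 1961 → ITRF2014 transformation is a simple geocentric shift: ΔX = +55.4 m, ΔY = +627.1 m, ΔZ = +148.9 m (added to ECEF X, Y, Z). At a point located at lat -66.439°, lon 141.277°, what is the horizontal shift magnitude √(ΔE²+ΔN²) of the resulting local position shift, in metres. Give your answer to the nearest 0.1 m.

At φ = -66.439°, λ = 141.277°: sin φ = -0.916635, cos φ = 0.399725, sin λ = 0.625556, cos λ = -0.780179.
ΔE = −sin λ·ΔX + cos λ·ΔY = −(0.625556)·(55.4) + (-0.780179)·(627.1) = -523.91 m.
ΔN = −sin φ cos λ·ΔX − sin φ sin λ·ΔY + cos φ·ΔZ = −(-0.916635)(-0.780179)(55.4) − (-0.916635)(0.625556)(627.1) + (0.399725)(148.9) = 379.48 m.
Horizontal magnitude = √(ΔE² + ΔN²) = √((-523.91)² + 379.48²) = 646.90 m.

646.9 m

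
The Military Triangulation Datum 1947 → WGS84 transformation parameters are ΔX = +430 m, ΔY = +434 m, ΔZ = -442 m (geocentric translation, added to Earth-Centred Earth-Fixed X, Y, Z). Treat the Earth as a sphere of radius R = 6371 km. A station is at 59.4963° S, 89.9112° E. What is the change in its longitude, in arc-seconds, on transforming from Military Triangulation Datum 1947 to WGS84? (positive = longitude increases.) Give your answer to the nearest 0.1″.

sin φ = -0.861596, cos φ = 0.507594, sin λ = 0.999999, cos λ = 0.001550.
East component: ΔE = −sin λ·ΔX + cos λ·ΔY = −(0.999999)(430) + (0.001550)(434) = -429.33 m.
1° of latitude spans πR/180 = 111195 m; at latitude φ, 1° of longitude spans that × cos φ = 56441.9 m, so Δλ = -429.33 / 56441.9 × 3600 = -27.384″.

Δλ = -27.4″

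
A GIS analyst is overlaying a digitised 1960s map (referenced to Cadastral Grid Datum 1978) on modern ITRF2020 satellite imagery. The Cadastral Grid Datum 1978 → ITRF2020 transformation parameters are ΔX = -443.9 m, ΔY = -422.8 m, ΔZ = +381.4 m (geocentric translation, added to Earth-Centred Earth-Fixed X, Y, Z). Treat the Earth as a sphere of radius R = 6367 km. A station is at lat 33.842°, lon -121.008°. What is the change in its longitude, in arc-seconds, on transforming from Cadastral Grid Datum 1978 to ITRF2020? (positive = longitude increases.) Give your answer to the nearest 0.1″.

Δλ = -6.3″

sin φ = 0.556905, cos φ = 0.830576, sin λ = -0.857095, cos λ = -0.515158.
East component: ΔE = −sin λ·ΔX + cos λ·ΔY = −(-0.857095)(-443.9) + (-0.515158)(-422.8) = -162.66 m.
1° of latitude spans πR/180 = 111125 m; at latitude φ, 1° of longitude spans that × cos φ = 92297.9 m, so Δλ = -162.66 / 92297.9 × 3600 = -6.344″.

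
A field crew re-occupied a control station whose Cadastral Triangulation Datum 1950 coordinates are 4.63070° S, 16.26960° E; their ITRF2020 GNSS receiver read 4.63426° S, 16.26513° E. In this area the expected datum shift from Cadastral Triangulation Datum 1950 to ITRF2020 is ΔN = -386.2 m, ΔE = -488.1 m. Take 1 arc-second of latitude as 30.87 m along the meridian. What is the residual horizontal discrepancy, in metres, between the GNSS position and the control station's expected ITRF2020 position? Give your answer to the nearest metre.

Observed coordinate differences: Δφ = -0.00356°, Δλ = -0.00447°.
Converting to metres (1° lat = 111132 m, cos φ = 0.996736): observed ΔN = -395.6 m, observed ΔE = -495.1 m.
Subtracting the expected shift leaves a residual of -395.6 − (-386.2) = -9.4 m north and -495.1 − (-488.1) = -7.0 m east.
Residual distance = √((-9.4)² + (-7.0)²) = 11.8 m.

12 m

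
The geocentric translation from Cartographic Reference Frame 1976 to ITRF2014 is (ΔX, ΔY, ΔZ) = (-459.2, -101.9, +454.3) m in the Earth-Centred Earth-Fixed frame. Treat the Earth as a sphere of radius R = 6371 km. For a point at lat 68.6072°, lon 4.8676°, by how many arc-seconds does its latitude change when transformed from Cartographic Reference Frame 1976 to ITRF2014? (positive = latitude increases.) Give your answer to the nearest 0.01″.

sin φ = 0.931102, cos φ = 0.364760, sin λ = 0.084853, cos λ = 0.996393.
North component: ΔN = −sin φ cos λ·ΔX − sin φ sin λ·ΔY + cos φ·ΔZ = −(0.931102)(0.996393)(-459.2) − (0.931102)(0.084853)(-101.9) + (0.364760)(454.3) = 599.78 m.
1° of latitude spans πR/180 = 111195 m, so Δφ = 599.78 / 111195 × 3600 = 19.418″.

Δφ = 19.42″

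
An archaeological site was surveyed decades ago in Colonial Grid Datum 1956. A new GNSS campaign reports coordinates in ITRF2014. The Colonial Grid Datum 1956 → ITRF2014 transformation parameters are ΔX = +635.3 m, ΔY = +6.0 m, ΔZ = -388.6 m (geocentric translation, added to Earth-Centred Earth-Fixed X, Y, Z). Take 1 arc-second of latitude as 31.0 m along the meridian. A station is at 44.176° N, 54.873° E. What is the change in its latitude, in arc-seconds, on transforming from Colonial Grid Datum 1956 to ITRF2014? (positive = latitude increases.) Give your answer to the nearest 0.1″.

Δφ = -17.3″

sin φ = 0.696865, cos φ = 0.717203, sin λ = 0.817879, cos λ = 0.575391.
North component: ΔN = −sin φ cos λ·ΔX − sin φ sin λ·ΔY + cos φ·ΔZ = −(0.696865)(0.575391)(635.3) − (0.696865)(0.817879)(6.0) + (0.717203)(-388.6) = -536.86 m.
1° of latitude spans 3600 × 31.00 = 111600 m, so Δφ = -536.86 / 111600 × 3600 = -17.318″.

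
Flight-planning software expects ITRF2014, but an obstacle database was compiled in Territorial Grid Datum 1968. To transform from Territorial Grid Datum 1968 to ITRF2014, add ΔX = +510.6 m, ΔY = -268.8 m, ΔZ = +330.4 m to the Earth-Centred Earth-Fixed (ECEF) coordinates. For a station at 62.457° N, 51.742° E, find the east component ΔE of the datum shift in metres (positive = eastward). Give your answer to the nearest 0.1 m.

The local east axis at (φ, λ) is (−sin λ, cos λ, 0), so ΔE = −sin(51.742°)·510.6 + cos(51.742°)·(-268.8) = -567.38 m.

ΔE = -567.4 m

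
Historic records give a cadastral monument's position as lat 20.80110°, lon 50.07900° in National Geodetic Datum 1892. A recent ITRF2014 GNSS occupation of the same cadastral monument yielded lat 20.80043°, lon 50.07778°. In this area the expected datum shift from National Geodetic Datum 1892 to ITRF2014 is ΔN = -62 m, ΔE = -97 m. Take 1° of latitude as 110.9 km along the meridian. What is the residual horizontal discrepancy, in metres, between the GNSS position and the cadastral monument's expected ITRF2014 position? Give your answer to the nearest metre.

32 m

Observed coordinate differences: Δφ = -0.00067°, Δλ = -0.00122°.
Converting to metres (1° lat = 110900 m, cos φ = 0.934819): observed ΔN = -74.3 m, observed ΔE = -126.5 m.
Subtracting the expected shift leaves a residual of -74.3 − (-62) = -12.3 m north and -126.5 − (-97) = -29.5 m east.
Residual distance = √((-12.3)² + (-29.5)²) = 31.9 m.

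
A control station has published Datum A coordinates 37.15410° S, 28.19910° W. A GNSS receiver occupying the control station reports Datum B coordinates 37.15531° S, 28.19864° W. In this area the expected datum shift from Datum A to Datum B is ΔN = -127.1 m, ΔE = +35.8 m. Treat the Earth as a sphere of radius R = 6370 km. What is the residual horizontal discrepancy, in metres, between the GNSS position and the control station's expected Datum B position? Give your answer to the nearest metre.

9 m

Observed coordinate differences: Δφ = -0.00121°, Δλ = +0.00046°.
Converting to metres (1° lat = 111177 m, cos φ = 0.797014): observed ΔN = -134.5 m, observed ΔE = 40.8 m.
Subtracting the expected shift leaves a residual of -134.5 − (-127.1) = -7.4 m north and 40.8 − (35.8) = 5.0 m east.
Residual distance = √((-7.4)² + 5.0²) = 8.9 m.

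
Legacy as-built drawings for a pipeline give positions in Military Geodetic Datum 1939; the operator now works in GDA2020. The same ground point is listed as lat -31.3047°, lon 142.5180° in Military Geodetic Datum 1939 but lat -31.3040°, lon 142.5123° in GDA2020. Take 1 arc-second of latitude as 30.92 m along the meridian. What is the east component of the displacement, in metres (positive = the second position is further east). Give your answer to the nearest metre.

Δφ = -31.3040° − -31.3047° = +0.0007°; Δλ = 142.5123° − 142.5180° = -0.0057°.
1° of latitude = 3600 × 30.92 = 111312 m.
ΔN = Δφ × 111312 = 77.9 m; ΔE = Δλ × 111312 × cos(-31.3047°) = -0.0057 × 111312 × 0.854416 = -542.1 m.

ΔE = -542 m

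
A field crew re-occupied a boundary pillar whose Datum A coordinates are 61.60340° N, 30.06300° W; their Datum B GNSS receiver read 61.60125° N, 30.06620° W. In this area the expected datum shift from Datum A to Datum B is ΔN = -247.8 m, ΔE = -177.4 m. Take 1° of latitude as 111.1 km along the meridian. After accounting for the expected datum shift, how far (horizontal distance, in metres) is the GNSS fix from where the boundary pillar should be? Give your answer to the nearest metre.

Observed coordinate differences: Δφ = -0.00215°, Δλ = -0.00320°.
Converting to metres (1° lat = 111100 m, cos φ = 0.475572): observed ΔN = -238.9 m, observed ΔE = -169.1 m.
Subtracting the expected shift leaves a residual of -238.9 − (-247.8) = 8.9 m north and -169.1 − (-177.4) = 8.3 m east.
Residual distance = √(8.9² + 8.3²) = 12.2 m.

12 m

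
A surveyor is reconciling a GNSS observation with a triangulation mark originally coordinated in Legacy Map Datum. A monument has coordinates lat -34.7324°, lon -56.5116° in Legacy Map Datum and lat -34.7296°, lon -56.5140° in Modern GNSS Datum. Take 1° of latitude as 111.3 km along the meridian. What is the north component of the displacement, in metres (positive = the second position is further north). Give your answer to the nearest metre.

ΔN = 312 m

Δφ = -34.7296° − -34.7324° = +0.0028°; Δλ = -56.5140° − -56.5116° = -0.0024°.
ΔN = Δφ × 111300 = 311.6 m; ΔE = Δλ × 111300 × cos(-34.7324°) = -0.0024 × 111300 × 0.821822 = -219.5 m.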